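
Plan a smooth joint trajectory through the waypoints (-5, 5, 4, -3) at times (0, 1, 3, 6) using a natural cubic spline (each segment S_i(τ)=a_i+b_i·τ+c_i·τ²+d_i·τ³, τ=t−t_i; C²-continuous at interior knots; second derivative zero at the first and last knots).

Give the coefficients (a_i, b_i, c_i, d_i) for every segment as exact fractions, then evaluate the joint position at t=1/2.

Δ: Δ0=10, Δ1=-1/2, Δ2=-7/3
row 1: diag=6, rhs=-63; c'=1/3, d'=-21/2
row 2: denom=10−2·1/3=28/3; d'=(-11−2·-21/2)/(28/3)=15/14
back: M2=15/14
back: M1=-21/2−1/3·15/14=-76/7
M: M0=0, M1=-76/7, M2=15/14, M3=0
seg 0: a=-5, c=M0/2=0, d=(M1−M0)/(6·1)=-38/21, b=Δ0−h0·(2M0+M1)/6=248/21
seg 1: a=5, c=M1/2=-38/7, d=(M2−M1)/(6·2)=167/168, b=Δ1−h1·(2M1+M2)/6=134/21
seg 2: a=4, c=M2/2=15/28, d=(M3−M2)/(6·3)=-5/84, b=Δ2−h2·(2M2+M3)/6=-143/42
t_q=1/2 → seg 0, τ=1/2; S=-5+248/21·τ+0·τ²+-38/21·τ³=19/28

  seg 0: a=-5 b=248/21 c=0 d=-38/21
  seg 1: a=5 b=134/21 c=-38/7 d=167/168
  seg 2: a=4 b=-143/42 c=15/28 d=-5/84
S(1/2) = 19/28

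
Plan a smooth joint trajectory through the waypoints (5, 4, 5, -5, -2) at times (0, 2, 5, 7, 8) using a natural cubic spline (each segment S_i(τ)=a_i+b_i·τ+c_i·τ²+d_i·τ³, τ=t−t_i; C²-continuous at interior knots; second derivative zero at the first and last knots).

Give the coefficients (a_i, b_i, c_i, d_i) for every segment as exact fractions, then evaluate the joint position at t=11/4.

Δ: Δ0=-1/2, Δ1=1/3, Δ2=-5, Δ3=3
row 1: diag=10, rhs=5; c'=3/10, d'=1/2
row 2: denom=10−3·3/10=91/10; d'=(-32−3·1/2)/(91/10)=-335/91
row 3: denom=6−2·20/91=506/91; d'=(48−2·-335/91)/(506/91)=229/23
back: M3=229/23
back: M2=-335/91−20/91·229/23=-135/23
back: M1=1/2−3/10·-135/23=52/23
M: M0=0, M1=52/23, M2=-135/23, M3=229/23, M4=0
seg 0: a=5, c=M0/2=0, d=(M1−M0)/(6·2)=13/69, b=Δ0−h0·(2M0+M1)/6=-173/138
seg 1: a=4, c=M1/2=26/23, d=(M2−M1)/(6·3)=-187/414, b=Δ1−h1·(2M1+M2)/6=139/138
seg 2: a=5, c=M2/2=-135/46, d=(M3−M2)/(6·2)=91/69, b=Δ2−h2·(2M2+M3)/6=-304/69
seg 3: a=-5, c=M3/2=229/46, d=(M4−M3)/(6·1)=-229/138, b=Δ3−h3·(2M3+M4)/6=-22/69
t_q=11/4 → seg 1, τ=3/4; S=4+139/138·τ+26/23·τ²+-187/414·τ³=15311/2944

  seg 0: a=5 b=-173/138 c=0 d=13/69
  seg 1: a=4 b=139/138 c=26/23 d=-187/414
  seg 2: a=5 b=-304/69 c=-135/46 d=91/69
  seg 3: a=-5 b=-22/69 c=229/46 d=-229/138
S(11/4) = 15311/2944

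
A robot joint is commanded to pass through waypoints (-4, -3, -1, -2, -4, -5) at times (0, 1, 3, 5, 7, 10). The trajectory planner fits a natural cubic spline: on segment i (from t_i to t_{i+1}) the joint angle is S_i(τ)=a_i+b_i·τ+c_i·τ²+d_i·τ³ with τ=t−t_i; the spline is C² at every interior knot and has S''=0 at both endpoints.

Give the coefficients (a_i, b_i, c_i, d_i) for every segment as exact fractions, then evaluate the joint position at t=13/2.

  seg 0: a=-4 b=272/291 c=0 d=19/291
  seg 1: a=-3 b=329/291 c=19/97 d=-38/291
  seg 2: a=-1 b=101/291 c=-57/97 d=191/2328
  seg 3: a=-2 b=-593/582 c=-37/388 d=61/1164
  seg 4: a=-4 b=-449/582 c=85/388 d=-85/3492
S(13/2) = -11069/3104

Δ: Δ0=1, Δ1=1, Δ2=-1/2, Δ3=-1, Δ4=-1/3
row 1: diag=6, rhs=0; c'=1/3, d'=0
row 2: denom=8−2·1/3=22/3; d'=(-9−2·0)/(22/3)=-27/22
row 3: denom=8−2·3/11=82/11; d'=(-3−2·-27/22)/(82/11)=-3/41
row 4: denom=10−2·11/41=388/41; d'=(4−2·-3/41)/(388/41)=85/194
back: M4=85/194
back: M3=-3/41−11/41·85/194=-37/194
back: M2=-27/22−3/11·-37/194=-114/97
back: M1=0−1/3·-114/97=38/97
M: M0=0, M1=38/97, M2=-114/97, M3=-37/194, M4=85/194, M5=0
seg 0: a=-4, c=M0/2=0, d=(M1−M0)/(6·1)=19/291, b=Δ0−h0·(2M0+M1)/6=272/291
seg 1: a=-3, c=M1/2=19/97, d=(M2−M1)/(6·2)=-38/291, b=Δ1−h1·(2M1+M2)/6=329/291
seg 2: a=-1, c=M2/2=-57/97, d=(M3−M2)/(6·2)=191/2328, b=Δ2−h2·(2M2+M3)/6=101/291
seg 3: a=-2, c=M3/2=-37/388, d=(M4−M3)/(6·2)=61/1164, b=Δ3−h3·(2M3+M4)/6=-593/582
seg 4: a=-4, c=M4/2=85/388, d=(M5−M4)/(6·3)=-85/3492, b=Δ4−h4·(2M4+M5)/6=-449/582
t_q=13/2 → seg 3, τ=3/2; S=-2+-593/582·τ+-37/388·τ²+61/1164·τ³=-11069/3104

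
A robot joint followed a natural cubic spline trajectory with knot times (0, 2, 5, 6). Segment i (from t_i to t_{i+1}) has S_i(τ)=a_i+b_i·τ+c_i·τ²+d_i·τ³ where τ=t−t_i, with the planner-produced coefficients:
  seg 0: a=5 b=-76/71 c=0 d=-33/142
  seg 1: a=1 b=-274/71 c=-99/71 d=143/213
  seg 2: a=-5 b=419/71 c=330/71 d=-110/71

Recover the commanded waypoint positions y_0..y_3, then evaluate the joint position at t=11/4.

y_0 = S_0(0) = a_0 = 5
y_1 = S_1(0) = a_1 = 1
y_2 = S_2(0) = a_2 = -5
y_3 = S_2(1) = 4
t_q=11/4 is in segment 1 (τ=3/4); S_1(τ)=-10885/4544

y_0=5 y_1=1 y_2=-5 y_3=4
S(11/4) = -10885/4544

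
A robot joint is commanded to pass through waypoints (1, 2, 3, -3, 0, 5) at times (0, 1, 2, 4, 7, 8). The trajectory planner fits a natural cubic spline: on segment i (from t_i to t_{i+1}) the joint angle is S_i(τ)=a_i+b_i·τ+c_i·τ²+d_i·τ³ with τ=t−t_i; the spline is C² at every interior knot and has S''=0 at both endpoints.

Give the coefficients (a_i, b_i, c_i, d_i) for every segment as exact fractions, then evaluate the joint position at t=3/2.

  seg 0: a=1 b=1181/1505 c=0 d=324/1505
  seg 1: a=2 b=2153/1505 c=972/1505 d=-324/301
  seg 2: a=3 b=-109/215 c=-3888/1505 d=1006/1505
  seg 3: a=-3 b=-4243/1505 c=2148/1505 d=-232/4515
  seg 4: a=0 b=6557/1505 c=1452/1505 d=-484/1505
S(3/2) = 4127/1505

Δ: Δ0=1, Δ1=1, Δ2=-3, Δ3=1, Δ4=5
row 1: diag=4, rhs=0; c'=1/4, d'=0
row 2: denom=6−1·1/4=23/4; d'=(-24−1·0)/(23/4)=-96/23
row 3: denom=10−2·8/23=214/23; d'=(24−2·-96/23)/(214/23)=372/107
row 4: denom=8−3·69/214=1505/214; d'=(24−3·372/107)/(1505/214)=2904/1505
back: M4=2904/1505
back: M3=372/107−69/214·2904/1505=4296/1505
back: M2=-96/23−8/23·4296/1505=-7776/1505
back: M1=0−1/4·-7776/1505=1944/1505
M: M0=0, M1=1944/1505, M2=-7776/1505, M3=4296/1505, M4=2904/1505, M5=0
seg 0: a=1, c=M0/2=0, d=(M1−M0)/(6·1)=324/1505, b=Δ0−h0·(2M0+M1)/6=1181/1505
seg 1: a=2, c=M1/2=972/1505, d=(M2−M1)/(6·1)=-324/301, b=Δ1−h1·(2M1+M2)/6=2153/1505
seg 2: a=3, c=M2/2=-3888/1505, d=(M3−M2)/(6·2)=1006/1505, b=Δ2−h2·(2M2+M3)/6=-109/215
seg 3: a=-3, c=M3/2=2148/1505, d=(M4−M3)/(6·3)=-232/4515, b=Δ3−h3·(2M3+M4)/6=-4243/1505
seg 4: a=0, c=M4/2=1452/1505, d=(M5−M4)/(6·1)=-484/1505, b=Δ4−h4·(2M4+M5)/6=6557/1505
t_q=3/2 → seg 1, τ=1/2; S=2+2153/1505·τ+972/1505·τ²+-324/301·τ³=4127/1505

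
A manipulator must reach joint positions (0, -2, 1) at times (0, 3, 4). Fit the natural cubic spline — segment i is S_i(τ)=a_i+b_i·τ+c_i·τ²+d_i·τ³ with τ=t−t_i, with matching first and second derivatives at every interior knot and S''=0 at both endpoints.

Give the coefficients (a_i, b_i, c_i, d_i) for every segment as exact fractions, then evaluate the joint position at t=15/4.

Δ: Δ0=-2/3, Δ1=3
row 1: diag=8, rhs=22; c'=1/8, d'=11/4
back: M1=11/4
M: M0=0, M1=11/4, M2=0
seg 0: a=0, c=M0/2=0, d=(M1−M0)/(6·3)=11/72, b=Δ0−h0·(2M0+M1)/6=-49/24
seg 1: a=-2, c=M1/2=11/8, d=(M2−M1)/(6·1)=-11/24, b=Δ1−h1·(2M1+M2)/6=25/12
t_q=15/4 → seg 1, τ=3/4; S=-2+25/12·τ+11/8·τ²+-11/24·τ³=73/512

  seg 0: a=0 b=-49/24 c=0 d=11/72
  seg 1: a=-2 b=25/12 c=11/8 d=-11/24
S(15/4) = 73/512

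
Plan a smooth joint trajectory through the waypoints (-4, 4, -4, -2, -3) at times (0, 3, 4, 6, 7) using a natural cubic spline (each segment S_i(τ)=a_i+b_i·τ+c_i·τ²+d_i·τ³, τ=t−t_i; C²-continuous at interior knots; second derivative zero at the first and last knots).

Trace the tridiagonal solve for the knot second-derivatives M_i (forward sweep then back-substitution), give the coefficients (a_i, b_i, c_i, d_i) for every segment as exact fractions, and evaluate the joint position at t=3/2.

  seg 0: a=-4 b=2797/375 c=0 d=-599/1125
  seg 1: a=4 b=-2594/375 c=-599/125 d=1391/375
  seg 2: a=-4 b=-403/75 c=792/125 d=-1181/750
  seg 3: a=-2 b=403/375 c=-389/125 d=389/375
S(3/2) = 5391/1000

Δ: Δ0=8/3, Δ1=-8, Δ2=1, Δ3=-1
row 1: diag=8, rhs=-64; c'=1/8, d'=-8
row 2: denom=6−1·1/8=47/8; d'=(54−1·-8)/(47/8)=496/47
row 3: denom=6−2·16/47=250/47; d'=(-12−2·496/47)/(250/47)=-778/125
back: M3=-778/125
back: M2=496/47−16/47·-778/125=1584/125
back: M1=-8−1/8·1584/125=-1198/125
M: M0=0, M1=-1198/125, M2=1584/125, M3=-778/125, M4=0
seg 0: a=-4, c=M0/2=0, d=(M1−M0)/(6·3)=-599/1125, b=Δ0−h0·(2M0+M1)/6=2797/375
seg 1: a=4, c=M1/2=-599/125, d=(M2−M1)/(6·1)=1391/375, b=Δ1−h1·(2M1+M2)/6=-2594/375
seg 2: a=-4, c=M2/2=792/125, d=(M3−M2)/(6·2)=-1181/750, b=Δ2−h2·(2M2+M3)/6=-403/75
seg 3: a=-2, c=M3/2=-389/125, d=(M4−M3)/(6·1)=389/375, b=Δ3−h3·(2M3+M4)/6=403/375
t_q=3/2 → seg 0, τ=3/2; S=-4+2797/375·τ+0·τ²+-599/1125·τ³=5391/1000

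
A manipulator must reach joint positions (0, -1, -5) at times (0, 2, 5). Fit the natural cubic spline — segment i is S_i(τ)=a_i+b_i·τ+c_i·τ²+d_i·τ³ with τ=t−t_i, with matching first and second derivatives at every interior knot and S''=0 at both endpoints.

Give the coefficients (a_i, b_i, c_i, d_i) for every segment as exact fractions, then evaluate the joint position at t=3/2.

  seg 0: a=0 b=-1/3 c=0 d=-1/24
  seg 1: a=-1 b=-5/6 c=-1/4 d=1/36
S(3/2) = -41/64

Δ: Δ0=-1/2, Δ1=-4/3
row 1: diag=10, rhs=-5; c'=3/10, d'=-1/2
back: M1=-1/2
M: M0=0, M1=-1/2, M2=0
seg 0: a=0, c=M0/2=0, d=(M1−M0)/(6·2)=-1/24, b=Δ0−h0·(2M0+M1)/6=-1/3
seg 1: a=-1, c=M1/2=-1/4, d=(M2−M1)/(6·3)=1/36, b=Δ1−h1·(2M1+M2)/6=-5/6
t_q=3/2 → seg 0, τ=3/2; S=0+-1/3·τ+0·τ²+-1/24·τ³=-41/64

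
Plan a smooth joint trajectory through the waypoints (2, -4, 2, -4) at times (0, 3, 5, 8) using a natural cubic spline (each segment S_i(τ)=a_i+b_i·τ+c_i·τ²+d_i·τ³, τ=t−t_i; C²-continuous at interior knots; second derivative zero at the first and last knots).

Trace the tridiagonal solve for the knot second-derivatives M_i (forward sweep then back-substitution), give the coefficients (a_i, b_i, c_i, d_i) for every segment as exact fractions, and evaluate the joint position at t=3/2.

Δ: Δ0=-2, Δ1=3, Δ2=-2
row 1: diag=10, rhs=30; c'=1/5, d'=3
row 2: denom=10−2·1/5=48/5; d'=(-30−2·3)/(48/5)=-15/4
back: M2=-15/4
back: M1=3−1/5·-15/4=15/4
M: M0=0, M1=15/4, M2=-15/4, M3=0
seg 0: a=2, c=M0/2=0, d=(M1−M0)/(6·3)=5/24, b=Δ0−h0·(2M0+M1)/6=-31/8
seg 1: a=-4, c=M1/2=15/8, d=(M2−M1)/(6·2)=-5/8, b=Δ1−h1·(2M1+M2)/6=7/4
seg 2: a=2, c=M2/2=-15/8, d=(M3−M2)/(6·3)=5/24, b=Δ2−h2·(2M2+M3)/6=7/4
t_q=3/2 → seg 0, τ=3/2; S=2+-31/8·τ+0·τ²+5/24·τ³=-199/64

  seg 0: a=2 b=-31/8 c=0 d=5/24
  seg 1: a=-4 b=7/4 c=15/8 d=-5/8
  seg 2: a=2 b=7/4 c=-15/8 d=5/24
S(3/2) = -199/64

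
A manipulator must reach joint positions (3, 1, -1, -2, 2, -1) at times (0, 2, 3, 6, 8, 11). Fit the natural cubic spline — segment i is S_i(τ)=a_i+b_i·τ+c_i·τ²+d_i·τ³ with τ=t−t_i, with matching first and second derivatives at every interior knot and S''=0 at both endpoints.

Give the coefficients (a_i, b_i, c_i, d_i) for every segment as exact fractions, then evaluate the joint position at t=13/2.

  seg 0: a=3 b=-206/331 c=0 d=-125/1324
  seg 1: a=1 b=-581/331 c=-375/662 d=213/662
  seg 2: a=-1 b=-1273/662 c=132/331 d=781/17874
  seg 3: a=-2 b=546/331 c=1573/1986 d=-1225/3972
  seg 4: a=2 b=1109/993 c=-1051/993 d=1051/8937
S(13/2) = -10759/10592

Δ: Δ0=-1, Δ1=-2, Δ2=-1/3, Δ3=2, Δ4=-1
row 1: diag=6, rhs=-6; c'=1/6, d'=-1
row 2: denom=8−1·1/6=47/6; d'=(10−1·-1)/(47/6)=66/47
row 3: denom=10−3·18/47=416/47; d'=(14−3·66/47)/(416/47)=115/104
row 4: denom=10−2·47/208=993/104; d'=(-18−2·115/104)/(993/104)=-2102/993
back: M4=-2102/993
back: M3=115/104−47/208·-2102/993=1573/993
back: M2=66/47−18/47·1573/993=264/331
back: M1=-1−1/6·264/331=-375/331
M: M0=0, M1=-375/331, M2=264/331, M3=1573/993, M4=-2102/993, M5=0
seg 0: a=3, c=M0/2=0, d=(M1−M0)/(6·2)=-125/1324, b=Δ0−h0·(2M0+M1)/6=-206/331
seg 1: a=1, c=M1/2=-375/662, d=(M2−M1)/(6·1)=213/662, b=Δ1−h1·(2M1+M2)/6=-581/331
seg 2: a=-1, c=M2/2=132/331, d=(M3−M2)/(6·3)=781/17874, b=Δ2−h2·(2M2+M3)/6=-1273/662
seg 3: a=-2, c=M3/2=1573/1986, d=(M4−M3)/(6·2)=-1225/3972, b=Δ3−h3·(2M3+M4)/6=546/331
seg 4: a=2, c=M4/2=-1051/993, d=(M5−M4)/(6·3)=1051/8937, b=Δ4−h4·(2M4+M5)/6=1109/993
t_q=13/2 → seg 3, τ=1/2; S=-2+546/331·τ+1573/1986·τ²+-1225/3972·τ³=-10759/10592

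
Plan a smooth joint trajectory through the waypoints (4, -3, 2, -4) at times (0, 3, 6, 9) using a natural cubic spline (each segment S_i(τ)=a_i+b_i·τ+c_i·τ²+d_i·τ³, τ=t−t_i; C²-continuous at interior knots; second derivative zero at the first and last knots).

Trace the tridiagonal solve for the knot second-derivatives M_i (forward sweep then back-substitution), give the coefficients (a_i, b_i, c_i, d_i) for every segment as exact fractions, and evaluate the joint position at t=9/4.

Δ: Δ0=-7/3, Δ1=5/3, Δ2=-2
row 1: diag=12, rhs=24; c'=1/4, d'=2
row 2: denom=12−3·1/4=45/4; d'=(-22−3·2)/(45/4)=-112/45
back: M2=-112/45
back: M1=2−1/4·-112/45=118/45
M: M0=0, M1=118/45, M2=-112/45, M3=0
seg 0: a=4, c=M0/2=0, d=(M1−M0)/(6·3)=59/405, b=Δ0−h0·(2M0+M1)/6=-164/45
seg 1: a=-3, c=M1/2=59/45, d=(M2−M1)/(6·3)=-23/81, b=Δ1−h1·(2M1+M2)/6=13/45
seg 2: a=2, c=M2/2=-56/45, d=(M3−M2)/(6·3)=56/405, b=Δ2−h2·(2M2+M3)/6=22/45
t_q=9/4 → seg 0, τ=9/4; S=4+-164/45·τ+0·τ²+59/405·τ³=-813/320

  seg 0: a=4 b=-164/45 c=0 d=59/405
  seg 1: a=-3 b=13/45 c=59/45 d=-23/81
  seg 2: a=2 b=22/45 c=-56/45 d=56/405
S(9/4) = -813/320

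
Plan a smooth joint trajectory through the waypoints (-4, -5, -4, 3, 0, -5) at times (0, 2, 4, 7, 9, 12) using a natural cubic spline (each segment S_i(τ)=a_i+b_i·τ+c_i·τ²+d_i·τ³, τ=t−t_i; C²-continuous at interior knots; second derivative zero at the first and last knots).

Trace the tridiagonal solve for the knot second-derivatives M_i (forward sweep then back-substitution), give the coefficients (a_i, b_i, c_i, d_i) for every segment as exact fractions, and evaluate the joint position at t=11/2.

  seg 0: a=-4 b=-967/1644 c=0 d=145/6576
  seg 1: a=-5 b=-133/411 c=145/1096 d=919/6576
  seg 2: a=-4 b=3095/1644 c=133/137 d=-1349/4932
  seg 3: a=3 b=265/822 c=-817/548 d=953/3288
  seg 4: a=0 b=-889/411 c=34/137 d=-34/1233
S(11/2) = 373/4384

Δ: Δ0=-1/2, Δ1=1/2, Δ2=7/3, Δ3=-3/2, Δ4=-5/3
row 1: diag=8, rhs=6; c'=1/4, d'=3/4
row 2: denom=10−2·1/4=19/2; d'=(11−2·3/4)/(19/2)=1
row 3: denom=10−3·6/19=172/19; d'=(-23−3·1)/(172/19)=-247/86
row 4: denom=10−2·19/86=411/43; d'=(-1−2·-247/86)/(411/43)=68/137
back: M4=68/137
back: M3=-247/86−19/86·68/137=-817/274
back: M2=1−6/19·-817/274=266/137
back: M1=3/4−1/4·266/137=145/548
M: M0=0, M1=145/548, M2=266/137, M3=-817/274, M4=68/137, M5=0
seg 0: a=-4, c=M0/2=0, d=(M1−M0)/(6·2)=145/6576, b=Δ0−h0·(2M0+M1)/6=-967/1644
seg 1: a=-5, c=M1/2=145/1096, d=(M2−M1)/(6·2)=919/6576, b=Δ1−h1·(2M1+M2)/6=-133/411
seg 2: a=-4, c=M2/2=133/137, d=(M3−M2)/(6·3)=-1349/4932, b=Δ2−h2·(2M2+M3)/6=3095/1644
seg 3: a=3, c=M3/2=-817/548, d=(M4−M3)/(6·2)=953/3288, b=Δ3−h3·(2M3+M4)/6=265/822
seg 4: a=0, c=M4/2=34/137, d=(M5−M4)/(6·3)=-34/1233, b=Δ4−h4·(2M4+M5)/6=-889/411
t_q=11/2 → seg 2, τ=3/2; S=-4+3095/1644·τ+133/137·τ²+-1349/4932·τ³=373/4384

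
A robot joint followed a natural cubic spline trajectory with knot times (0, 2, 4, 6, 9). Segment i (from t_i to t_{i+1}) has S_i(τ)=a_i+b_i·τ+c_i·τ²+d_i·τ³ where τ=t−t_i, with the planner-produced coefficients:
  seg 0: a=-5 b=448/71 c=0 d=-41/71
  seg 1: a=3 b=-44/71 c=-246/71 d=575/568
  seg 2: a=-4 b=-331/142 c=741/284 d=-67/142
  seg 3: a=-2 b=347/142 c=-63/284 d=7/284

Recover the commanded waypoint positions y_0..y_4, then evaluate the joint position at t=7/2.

y_0=-5 y_1=3 y_2=-4 y_3=-2 y_4=4
S(7/2) = -10491/4544

y_0 = S_0(0) = a_0 = -5
y_1 = S_1(0) = a_1 = 3
y_2 = S_2(0) = a_2 = -4
y_3 = S_3(0) = a_3 = -2
y_4 = S_3(3) = 4
t_q=7/2 is in segment 1 (τ=3/2); S_1(τ)=-10491/4544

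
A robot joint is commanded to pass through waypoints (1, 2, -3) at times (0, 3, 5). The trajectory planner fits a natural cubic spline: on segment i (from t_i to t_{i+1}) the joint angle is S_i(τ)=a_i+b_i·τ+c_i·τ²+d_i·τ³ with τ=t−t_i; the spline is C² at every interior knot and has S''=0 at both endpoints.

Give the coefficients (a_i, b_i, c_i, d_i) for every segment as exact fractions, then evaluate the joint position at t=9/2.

  seg 0: a=1 b=71/60 c=0 d=-17/180
  seg 1: a=2 b=-41/30 c=-17/20 d=17/120
S(9/2) = -95/64

Δ: Δ0=1/3, Δ1=-5/2
row 1: diag=10, rhs=-17; c'=1/5, d'=-17/10
back: M1=-17/10
M: M0=0, M1=-17/10, M2=0
seg 0: a=1, c=M0/2=0, d=(M1−M0)/(6·3)=-17/180, b=Δ0−h0·(2M0+M1)/6=71/60
seg 1: a=2, c=M1/2=-17/20, d=(M2−M1)/(6·2)=17/120, b=Δ1−h1·(2M1+M2)/6=-41/30
t_q=9/2 → seg 1, τ=3/2; S=2+-41/30·τ+-17/20·τ²+17/120·τ³=-95/64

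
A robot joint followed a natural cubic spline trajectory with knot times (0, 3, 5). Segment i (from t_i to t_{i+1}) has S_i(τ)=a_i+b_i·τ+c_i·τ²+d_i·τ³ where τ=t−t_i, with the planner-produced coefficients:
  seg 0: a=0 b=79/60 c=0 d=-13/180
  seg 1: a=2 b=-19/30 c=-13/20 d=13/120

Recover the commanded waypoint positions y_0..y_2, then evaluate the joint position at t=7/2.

y_0=0 y_1=2 y_2=-1
S(7/2) = 491/320

y_0 = S_0(0) = a_0 = 0
y_1 = S_1(0) = a_1 = 2
y_2 = S_1(2) = -1
t_q=7/2 is in segment 1 (τ=1/2); S_1(τ)=491/320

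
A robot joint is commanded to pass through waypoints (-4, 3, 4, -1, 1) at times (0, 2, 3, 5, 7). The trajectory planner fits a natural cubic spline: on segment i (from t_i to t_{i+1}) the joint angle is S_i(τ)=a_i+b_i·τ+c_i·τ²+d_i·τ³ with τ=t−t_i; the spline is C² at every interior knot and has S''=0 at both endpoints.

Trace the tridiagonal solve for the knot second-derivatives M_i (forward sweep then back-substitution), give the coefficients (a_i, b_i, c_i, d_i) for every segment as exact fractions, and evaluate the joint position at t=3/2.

  seg 0: a=-4 b=523/128 c=0 d=-75/512
  seg 1: a=3 b=149/64 c=-225/256 d=-115/256
  seg 2: a=4 b=-199/256 c=-285/128 d=699/1024
  seg 3: a=-1 b=-191/128 c=957/512 d=-319/1024
S(3/2) = 6695/4096

Δ: Δ0=7/2, Δ1=1, Δ2=-5/2, Δ3=1
row 1: diag=6, rhs=-15; c'=1/6, d'=-5/2
row 2: denom=6−1·1/6=35/6; d'=(-21−1·-5/2)/(35/6)=-111/35
row 3: denom=8−2·12/35=256/35; d'=(21−2·-111/35)/(256/35)=957/256
back: M3=957/256
back: M2=-111/35−12/35·957/256=-285/64
back: M1=-5/2−1/6·-285/64=-225/128
M: M0=0, M1=-225/128, M2=-285/64, M3=957/256, M4=0
seg 0: a=-4, c=M0/2=0, d=(M1−M0)/(6·2)=-75/512, b=Δ0−h0·(2M0+M1)/6=523/128
seg 1: a=3, c=M1/2=-225/256, d=(M2−M1)/(6·1)=-115/256, b=Δ1−h1·(2M1+M2)/6=149/64
seg 2: a=4, c=M2/2=-285/128, d=(M3−M2)/(6·2)=699/1024, b=Δ2−h2·(2M2+M3)/6=-199/256
seg 3: a=-1, c=M3/2=957/512, d=(M4−M3)/(6·2)=-319/1024, b=Δ3−h3·(2M3+M4)/6=-191/128
t_q=3/2 → seg 0, τ=3/2; S=-4+523/128·τ+0·τ²+-75/512·τ³=6695/4096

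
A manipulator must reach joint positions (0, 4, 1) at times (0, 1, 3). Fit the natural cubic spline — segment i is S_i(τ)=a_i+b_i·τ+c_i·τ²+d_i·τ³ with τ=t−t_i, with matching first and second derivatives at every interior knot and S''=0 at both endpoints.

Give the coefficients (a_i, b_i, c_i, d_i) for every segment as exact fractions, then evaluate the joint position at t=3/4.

Δ: Δ0=4, Δ1=-3/2
row 1: diag=6, rhs=-33; c'=1/3, d'=-11/2
back: M1=-11/2
M: M0=0, M1=-11/2, M2=0
seg 0: a=0, c=M0/2=0, d=(M1−M0)/(6·1)=-11/12, b=Δ0−h0·(2M0+M1)/6=59/12
seg 1: a=4, c=M1/2=-11/4, d=(M2−M1)/(6·2)=11/24, b=Δ1−h1·(2M1+M2)/6=13/6
t_q=3/4 → seg 0, τ=3/4; S=0+59/12·τ+0·τ²+-11/12·τ³=845/256

  seg 0: a=0 b=59/12 c=0 d=-11/12
  seg 1: a=4 b=13/6 c=-11/4 d=11/24
S(3/4) = 845/256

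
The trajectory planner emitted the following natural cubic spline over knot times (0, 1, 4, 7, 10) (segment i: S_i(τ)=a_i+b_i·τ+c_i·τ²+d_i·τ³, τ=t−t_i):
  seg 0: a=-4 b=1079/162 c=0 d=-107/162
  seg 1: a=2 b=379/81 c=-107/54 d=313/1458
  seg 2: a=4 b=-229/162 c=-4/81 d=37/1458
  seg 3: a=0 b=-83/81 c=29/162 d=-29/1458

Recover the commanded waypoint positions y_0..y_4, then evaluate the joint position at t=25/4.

y_0=-4 y_1=2 y_2=4 y_3=0 y_4=-2
S(25/4) = 989/1152

y_0 = S_0(0) = a_0 = -4
y_1 = S_1(0) = a_1 = 2
y_2 = S_2(0) = a_2 = 4
y_3 = S_3(0) = a_3 = 0
y_4 = S_3(3) = -2
t_q=25/4 is in segment 2 (τ=9/4); S_2(τ)=989/1152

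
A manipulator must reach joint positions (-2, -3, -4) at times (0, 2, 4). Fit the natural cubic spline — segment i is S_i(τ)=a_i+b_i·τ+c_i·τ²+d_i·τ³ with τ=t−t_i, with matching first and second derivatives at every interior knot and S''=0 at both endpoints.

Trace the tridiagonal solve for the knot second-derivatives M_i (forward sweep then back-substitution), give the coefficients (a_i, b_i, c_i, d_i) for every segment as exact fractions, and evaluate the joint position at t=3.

Δ: Δ0=-1/2, Δ1=-1/2
row 1: diag=8, rhs=0; c'=1/4, d'=0
back: M1=0
M: M0=0, M1=0, M2=0
seg 0: a=-2, c=M0/2=0, d=(M1−M0)/(6·2)=0, b=Δ0−h0·(2M0+M1)/6=-1/2
seg 1: a=-3, c=M1/2=0, d=(M2−M1)/(6·2)=0, b=Δ1−h1·(2M1+M2)/6=-1/2
t_q=3 → seg 1, τ=1; S=-3+-1/2·τ+0·τ²+0·τ³=-7/2

  seg 0: a=-2 b=-1/2 c=0 d=0
  seg 1: a=-3 b=-1/2 c=0 d=0
S(3) = -7/2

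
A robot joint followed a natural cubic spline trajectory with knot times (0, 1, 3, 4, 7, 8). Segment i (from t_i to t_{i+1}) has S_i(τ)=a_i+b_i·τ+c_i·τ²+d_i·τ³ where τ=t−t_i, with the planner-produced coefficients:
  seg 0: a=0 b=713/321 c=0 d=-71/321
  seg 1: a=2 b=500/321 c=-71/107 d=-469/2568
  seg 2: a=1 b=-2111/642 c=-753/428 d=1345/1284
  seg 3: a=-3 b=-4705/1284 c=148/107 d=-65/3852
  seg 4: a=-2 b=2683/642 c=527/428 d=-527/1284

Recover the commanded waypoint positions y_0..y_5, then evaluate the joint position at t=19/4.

y_0=0 y_1=2 y_2=1 y_3=-3 y_4=-2 y_5=3
S(19/4) = -136339/27392

y_0 = S_0(0) = a_0 = 0
y_1 = S_1(0) = a_1 = 2
y_2 = S_2(0) = a_2 = 1
y_3 = S_3(0) = a_3 = -3
y_4 = S_4(0) = a_4 = -2
y_5 = S_4(1) = 3
t_q=19/4 is in segment 3 (τ=3/4); S_3(τ)=-136339/27392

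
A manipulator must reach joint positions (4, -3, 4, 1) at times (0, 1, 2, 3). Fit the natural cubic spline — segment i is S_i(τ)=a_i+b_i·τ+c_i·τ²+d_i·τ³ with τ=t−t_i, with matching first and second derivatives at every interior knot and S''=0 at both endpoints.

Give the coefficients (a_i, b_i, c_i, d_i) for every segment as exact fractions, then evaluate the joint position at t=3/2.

  seg 0: a=4 b=-57/5 c=0 d=22/5
  seg 1: a=-3 b=9/5 c=66/5 d=-8
  seg 2: a=4 b=21/5 c=-54/5 d=18/5
S(3/2) = 1/5

Δ: Δ0=-7, Δ1=7, Δ2=-3
row 1: diag=4, rhs=84; c'=1/4, d'=21
row 2: denom=4−1·1/4=15/4; d'=(-60−1·21)/(15/4)=-108/5
back: M2=-108/5
back: M1=21−1/4·-108/5=132/5
M: M0=0, M1=132/5, M2=-108/5, M3=0
seg 0: a=4, c=M0/2=0, d=(M1−M0)/(6·1)=22/5, b=Δ0−h0·(2M0+M1)/6=-57/5
seg 1: a=-3, c=M1/2=66/5, d=(M2−M1)/(6·1)=-8, b=Δ1−h1·(2M1+M2)/6=9/5
seg 2: a=4, c=M2/2=-54/5, d=(M3−M2)/(6·1)=18/5, b=Δ2−h2·(2M2+M3)/6=21/5
t_q=3/2 → seg 1, τ=1/2; S=-3+9/5·τ+66/5·τ²+-8·τ³=1/5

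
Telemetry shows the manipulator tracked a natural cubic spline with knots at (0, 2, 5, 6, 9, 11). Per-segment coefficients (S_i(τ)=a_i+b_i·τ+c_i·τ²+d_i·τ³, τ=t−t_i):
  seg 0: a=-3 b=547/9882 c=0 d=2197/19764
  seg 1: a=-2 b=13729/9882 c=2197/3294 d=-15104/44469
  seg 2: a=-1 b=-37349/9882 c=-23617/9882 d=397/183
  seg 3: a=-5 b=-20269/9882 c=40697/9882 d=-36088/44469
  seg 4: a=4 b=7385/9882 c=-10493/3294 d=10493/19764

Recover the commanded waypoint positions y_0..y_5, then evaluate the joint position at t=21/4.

y_0=-3 y_1=-2 y_2=-1 y_3=-5 y_4=4 y_5=-3
S(21/4) = -217177/105408

y_0 = S_0(0) = a_0 = -3
y_1 = S_1(0) = a_1 = -2
y_2 = S_2(0) = a_2 = -1
y_3 = S_3(0) = a_3 = -5
y_4 = S_4(0) = a_4 = 4
y_5 = S_4(2) = -3
t_q=21/4 is in segment 2 (τ=1/4); S_2(τ)=-217177/105408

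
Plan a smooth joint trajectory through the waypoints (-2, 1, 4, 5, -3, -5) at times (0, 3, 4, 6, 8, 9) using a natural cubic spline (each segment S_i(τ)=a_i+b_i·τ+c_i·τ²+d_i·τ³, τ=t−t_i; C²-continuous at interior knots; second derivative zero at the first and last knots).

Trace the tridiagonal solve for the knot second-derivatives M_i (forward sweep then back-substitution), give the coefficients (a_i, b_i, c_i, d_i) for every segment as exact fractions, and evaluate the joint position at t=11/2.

  seg 0: a=-2 b=73/469 c=0 d=44/469
  seg 1: a=1 b=1261/469 c=396/469 d=-250/469
  seg 2: a=4 b=1303/469 c=-354/469 d=-103/536
  seg 3: a=5 b=-2389/938 c=-3579/1876 d=277/469
  seg 4: a=-3 b=-2899/938 c=3069/1876 d=-1023/1876
S(11/2) = 174709/30016

Δ: Δ0=1, Δ1=3, Δ2=1/2, Δ3=-4, Δ4=-2
row 1: diag=8, rhs=12; c'=1/8, d'=3/2
row 2: denom=6−1·1/8=47/8; d'=(-15−1·3/2)/(47/8)=-132/47
row 3: denom=8−2·16/47=344/47; d'=(-27−2·-132/47)/(344/47)=-1005/344
row 4: denom=6−2·47/172=469/86; d'=(12−2·-1005/344)/(469/86)=3069/938
back: M4=3069/938
back: M3=-1005/344−47/172·3069/938=-3579/938
back: M2=-132/47−16/47·-3579/938=-708/469
back: M1=3/2−1/8·-708/469=792/469
M: M0=0, M1=792/469, M2=-708/469, M3=-3579/938, M4=3069/938, M5=0
seg 0: a=-2, c=M0/2=0, d=(M1−M0)/(6·3)=44/469, b=Δ0−h0·(2M0+M1)/6=73/469
seg 1: a=1, c=M1/2=396/469, d=(M2−M1)/(6·1)=-250/469, b=Δ1−h1·(2M1+M2)/6=1261/469
seg 2: a=4, c=M2/2=-354/469, d=(M3−M2)/(6·2)=-103/536, b=Δ2−h2·(2M2+M3)/6=1303/469
seg 3: a=5, c=M3/2=-3579/1876, d=(M4−M3)/(6·2)=277/469, b=Δ3−h3·(2M3+M4)/6=-2389/938
seg 4: a=-3, c=M4/2=3069/1876, d=(M5−M4)/(6·1)=-1023/1876, b=Δ4−h4·(2M4+M5)/6=-2899/938
t_q=11/2 → seg 2, τ=3/2; S=4+1303/469·τ+-354/469·τ²+-103/536·τ³=174709/30016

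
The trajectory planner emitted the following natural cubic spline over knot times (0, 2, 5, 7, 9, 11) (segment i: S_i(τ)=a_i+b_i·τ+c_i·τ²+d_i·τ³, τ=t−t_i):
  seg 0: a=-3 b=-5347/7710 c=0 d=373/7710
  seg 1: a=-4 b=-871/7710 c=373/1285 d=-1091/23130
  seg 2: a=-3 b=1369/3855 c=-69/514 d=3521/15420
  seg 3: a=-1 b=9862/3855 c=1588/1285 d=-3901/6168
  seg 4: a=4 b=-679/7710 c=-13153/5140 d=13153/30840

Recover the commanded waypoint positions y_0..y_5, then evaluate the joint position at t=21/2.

y_0=-3 y_1=-4 y_2=-3 y_3=-1 y_4=4 y_5=-3
S(21/2) = -7407/16448

y_0 = S_0(0) = a_0 = -3
y_1 = S_1(0) = a_1 = -4
y_2 = S_2(0) = a_2 = -3
y_3 = S_3(0) = a_3 = -1
y_4 = S_4(0) = a_4 = 4
y_5 = S_4(2) = -3
t_q=21/2 is in segment 4 (τ=3/2); S_4(τ)=-7407/16448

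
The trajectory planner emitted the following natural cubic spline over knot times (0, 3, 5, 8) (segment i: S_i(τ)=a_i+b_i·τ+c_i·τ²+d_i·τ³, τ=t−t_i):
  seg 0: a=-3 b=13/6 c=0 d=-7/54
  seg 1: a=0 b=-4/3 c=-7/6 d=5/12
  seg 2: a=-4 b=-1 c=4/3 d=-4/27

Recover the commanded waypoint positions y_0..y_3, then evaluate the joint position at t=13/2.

y_0=-3 y_1=0 y_2=-4 y_3=1
S(13/2) = -3

y_0 = S_0(0) = a_0 = -3
y_1 = S_1(0) = a_1 = 0
y_2 = S_2(0) = a_2 = -4
y_3 = S_2(3) = 1
t_q=13/2 is in segment 2 (τ=3/2); S_2(τ)=-3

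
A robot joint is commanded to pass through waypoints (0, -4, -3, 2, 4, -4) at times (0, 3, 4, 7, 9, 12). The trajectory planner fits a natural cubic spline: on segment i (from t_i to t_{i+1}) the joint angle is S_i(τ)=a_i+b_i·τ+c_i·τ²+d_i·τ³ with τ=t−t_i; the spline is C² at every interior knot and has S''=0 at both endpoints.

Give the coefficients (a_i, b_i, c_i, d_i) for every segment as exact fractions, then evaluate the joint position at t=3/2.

Δ: Δ0=-4/3, Δ1=1, Δ2=5/3, Δ3=1, Δ4=-8/3
row 1: diag=8, rhs=14; c'=1/8, d'=7/4
row 2: denom=8−1·1/8=63/8; d'=(4−1·7/4)/(63/8)=2/7
row 3: denom=10−3·8/21=62/7; d'=(-4−3·2/7)/(62/7)=-17/31
row 4: denom=10−2·7/31=296/31; d'=(-22−2·-17/31)/(296/31)=-81/37
back: M4=-81/37
back: M3=-17/31−7/31·-81/37=-2/37
back: M2=2/7−8/21·-2/37=34/111
back: M1=7/4−1/8·34/111=190/111
M: M0=0, M1=190/111, M2=34/111, M3=-2/37, M4=-81/37, M5=0
seg 0: a=0, c=M0/2=0, d=(M1−M0)/(6·3)=95/999, b=Δ0−h0·(2M0+M1)/6=-81/37
seg 1: a=-4, c=M1/2=95/111, d=(M2−M1)/(6·1)=-26/111, b=Δ1−h1·(2M1+M2)/6=14/37
seg 2: a=-3, c=M2/2=17/111, d=(M3−M2)/(6·3)=-20/999, b=Δ2−h2·(2M2+M3)/6=154/111
seg 3: a=2, c=M3/2=-1/37, d=(M4−M3)/(6·2)=-79/444, b=Δ3−h3·(2M3+M4)/6=196/111
seg 4: a=4, c=M4/2=-81/74, d=(M5−M4)/(6·3)=9/74, b=Δ4−h4·(2M4+M5)/6=-53/111
t_q=3/2 → seg 0, τ=3/2; S=0+-81/37·τ+0·τ²+95/999·τ³=-877/296

  seg 0: a=0 b=-81/37 c=0 d=95/999
  seg 1: a=-4 b=14/37 c=95/111 d=-26/111
  seg 2: a=-3 b=154/111 c=17/111 d=-20/999
  seg 3: a=2 b=196/111 c=-1/37 d=-79/444
  seg 4: a=4 b=-53/111 c=-81/74 d=9/74
S(3/2) = -877/296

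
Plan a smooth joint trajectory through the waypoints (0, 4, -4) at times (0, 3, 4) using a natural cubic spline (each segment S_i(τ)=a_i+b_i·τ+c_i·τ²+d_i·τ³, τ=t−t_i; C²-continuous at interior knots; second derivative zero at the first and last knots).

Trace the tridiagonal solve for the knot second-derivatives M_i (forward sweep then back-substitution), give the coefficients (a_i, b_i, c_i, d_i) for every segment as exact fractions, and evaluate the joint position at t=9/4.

  seg 0: a=0 b=29/6 c=0 d=-7/18
  seg 1: a=4 b=-17/3 c=-7/2 d=7/6
S(9/4) = 825/128

Δ: Δ0=4/3, Δ1=-8
row 1: diag=8, rhs=-56; c'=1/8, d'=-7
back: M1=-7
M: M0=0, M1=-7, M2=0
seg 0: a=0, c=M0/2=0, d=(M1−M0)/(6·3)=-7/18, b=Δ0−h0·(2M0+M1)/6=29/6
seg 1: a=4, c=M1/2=-7/2, d=(M2−M1)/(6·1)=7/6, b=Δ1−h1·(2M1+M2)/6=-17/3
t_q=9/4 → seg 0, τ=9/4; S=0+29/6·τ+0·τ²+-7/18·τ³=825/128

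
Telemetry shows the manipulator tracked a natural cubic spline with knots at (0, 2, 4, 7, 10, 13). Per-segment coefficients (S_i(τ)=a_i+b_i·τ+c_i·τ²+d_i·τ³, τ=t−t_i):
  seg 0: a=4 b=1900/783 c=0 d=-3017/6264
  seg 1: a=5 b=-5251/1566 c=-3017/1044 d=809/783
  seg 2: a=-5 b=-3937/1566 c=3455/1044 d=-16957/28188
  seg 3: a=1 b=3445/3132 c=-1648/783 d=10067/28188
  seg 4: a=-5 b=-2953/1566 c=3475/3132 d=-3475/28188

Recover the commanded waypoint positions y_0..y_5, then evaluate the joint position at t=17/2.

y_0=4 y_1=5 y_2=-5 y_3=1 y_4=-5 y_5=-4
S(17/2) = -817/928

y_0 = S_0(0) = a_0 = 4
y_1 = S_1(0) = a_1 = 5
y_2 = S_2(0) = a_2 = -5
y_3 = S_3(0) = a_3 = 1
y_4 = S_4(0) = a_4 = -5
y_5 = S_4(3) = -4
t_q=17/2 is in segment 3 (τ=3/2); S_3(τ)=-817/928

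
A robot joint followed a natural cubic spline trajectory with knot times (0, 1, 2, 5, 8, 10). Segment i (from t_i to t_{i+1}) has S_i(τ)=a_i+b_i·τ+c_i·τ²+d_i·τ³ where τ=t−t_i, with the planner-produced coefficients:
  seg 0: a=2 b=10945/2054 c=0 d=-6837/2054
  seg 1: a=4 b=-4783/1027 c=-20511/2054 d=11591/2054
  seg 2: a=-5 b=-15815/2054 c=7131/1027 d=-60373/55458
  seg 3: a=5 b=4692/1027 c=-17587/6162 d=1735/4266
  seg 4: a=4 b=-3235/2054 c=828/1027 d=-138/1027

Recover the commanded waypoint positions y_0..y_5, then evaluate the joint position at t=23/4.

y_0 = S_0(0) = a_0 = 2
y_1 = S_1(0) = a_1 = 4
y_2 = S_2(0) = a_2 = -5
y_3 = S_3(0) = a_3 = 5
y_4 = S_4(0) = a_4 = 4
y_5 = S_4(2) = 3
t_q=23/4 is in segment 3 (τ=3/4); S_3(τ)=919223/131456

y_0=2 y_1=4 y_2=-5 y_3=5 y_4=4 y_5=3
S(23/4) = 919223/131456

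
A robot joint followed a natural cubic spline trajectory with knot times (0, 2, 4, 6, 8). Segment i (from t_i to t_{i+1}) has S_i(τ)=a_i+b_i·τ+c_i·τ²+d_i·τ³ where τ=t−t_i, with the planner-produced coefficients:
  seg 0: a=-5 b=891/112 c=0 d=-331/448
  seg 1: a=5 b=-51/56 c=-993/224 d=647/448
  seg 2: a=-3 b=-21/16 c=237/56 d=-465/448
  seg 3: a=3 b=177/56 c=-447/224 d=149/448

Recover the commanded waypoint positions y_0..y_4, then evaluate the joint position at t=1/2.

y_0 = S_0(0) = a_0 = -5
y_1 = S_1(0) = a_1 = 5
y_2 = S_2(0) = a_2 = -3
y_3 = S_3(0) = a_3 = 3
y_4 = S_3(2) = 4
t_q=1/2 is in segment 0 (τ=1/2); S_0(τ)=-3995/3584

y_0=-5 y_1=5 y_2=-3 y_3=3 y_4=4
S(1/2) = -3995/3584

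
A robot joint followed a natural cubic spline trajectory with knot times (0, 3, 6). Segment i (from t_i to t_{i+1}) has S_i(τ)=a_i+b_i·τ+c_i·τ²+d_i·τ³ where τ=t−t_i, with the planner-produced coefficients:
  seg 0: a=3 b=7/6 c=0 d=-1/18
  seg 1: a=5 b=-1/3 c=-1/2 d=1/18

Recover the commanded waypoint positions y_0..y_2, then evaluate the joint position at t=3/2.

y_0=3 y_1=5 y_2=1
S(3/2) = 73/16

y_0 = S_0(0) = a_0 = 3
y_1 = S_1(0) = a_1 = 5
y_2 = S_1(3) = 1
t_q=3/2 is in segment 0 (τ=3/2); S_0(τ)=73/16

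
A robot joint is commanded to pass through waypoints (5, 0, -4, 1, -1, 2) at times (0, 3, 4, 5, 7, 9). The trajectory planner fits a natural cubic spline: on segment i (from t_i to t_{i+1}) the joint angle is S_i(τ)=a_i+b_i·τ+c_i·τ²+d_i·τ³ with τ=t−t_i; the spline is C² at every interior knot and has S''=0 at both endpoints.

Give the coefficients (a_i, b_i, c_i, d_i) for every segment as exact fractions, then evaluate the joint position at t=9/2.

Δ: Δ0=-5/3, Δ1=-4, Δ2=5, Δ3=-1, Δ4=3/2
row 1: diag=8, rhs=-14; c'=1/8, d'=-7/4
row 2: denom=4−1·1/8=31/8; d'=(54−1·-7/4)/(31/8)=446/31
row 3: denom=6−1·8/31=178/31; d'=(-36−1·446/31)/(178/31)=-781/89
row 4: denom=8−2·31/89=650/89; d'=(15−2·-781/89)/(650/89)=2897/650
back: M4=2897/650
back: M3=-781/89−31/89·2897/650=-6713/650
back: M2=446/31−8/31·-6713/650=5542/325
back: M1=-7/4−1/8·5542/325=-2523/650
M: M0=0, M1=-2523/650, M2=5542/325, M3=-6713/650, M4=2897/650, M5=0
seg 0: a=5, c=M0/2=0, d=(M1−M0)/(6·3)=-841/3900, b=Δ0−h0·(2M0+M1)/6=1069/3900
seg 1: a=0, c=M1/2=-2523/1300, d=(M2−M1)/(6·1)=13607/3900, b=Δ1−h1·(2M1+M2)/6=-10819/1950
seg 2: a=-4, c=M2/2=2771/325, d=(M3−M2)/(6·1)=-1369/300, b=Δ2−h2·(2M2+M3)/6=809/780
seg 3: a=1, c=M3/2=-6713/1300, d=(M4−M3)/(6·2)=961/780, b=Δ3−h3·(2M3+M4)/6=8579/1950
seg 4: a=-1, c=M4/2=2897/1300, d=(M5−M4)/(6·2)=-2897/7800, b=Δ4−h4·(2M4+M5)/6=-2869/1950
t_q=9/2 → seg 2, τ=1/2; S=-4+809/780·τ+2771/325·τ²+-1369/300·τ³=-19971/10400

  seg 0: a=5 b=1069/3900 c=0 d=-841/3900
  seg 1: a=0 b=-10819/1950 c=-2523/1300 d=13607/3900
  seg 2: a=-4 b=809/780 c=2771/325 d=-1369/300
  seg 3: a=1 b=8579/1950 c=-6713/1300 d=961/780
  seg 4: a=-1 b=-2869/1950 c=2897/1300 d=-2897/7800
S(9/2) = -19971/10400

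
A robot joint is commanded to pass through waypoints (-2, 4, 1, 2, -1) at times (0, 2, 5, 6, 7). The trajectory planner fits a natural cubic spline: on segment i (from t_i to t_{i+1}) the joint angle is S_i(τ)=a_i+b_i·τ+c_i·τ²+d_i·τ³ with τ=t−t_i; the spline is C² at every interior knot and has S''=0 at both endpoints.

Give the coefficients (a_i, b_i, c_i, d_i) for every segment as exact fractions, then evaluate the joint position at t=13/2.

Δ: Δ0=3, Δ1=-1, Δ2=1, Δ3=-3
row 1: diag=10, rhs=-24; c'=3/10, d'=-12/5
row 2: denom=8−3·3/10=71/10; d'=(12−3·-12/5)/(71/10)=192/71
row 3: denom=4−1·10/71=274/71; d'=(-24−1·192/71)/(274/71)=-948/137
back: M3=-948/137
back: M2=192/71−10/71·-948/137=504/137
back: M1=-12/5−3/10·504/137=-480/137
M: M0=0, M1=-480/137, M2=504/137, M3=-948/137, M4=0
seg 0: a=-2, c=M0/2=0, d=(M1−M0)/(6·2)=-40/137, b=Δ0−h0·(2M0+M1)/6=571/137
seg 1: a=4, c=M1/2=-240/137, d=(M2−M1)/(6·3)=164/411, b=Δ1−h1·(2M1+M2)/6=91/137
seg 2: a=1, c=M2/2=252/137, d=(M3−M2)/(6·1)=-242/137, b=Δ2−h2·(2M2+M3)/6=127/137
seg 3: a=2, c=M3/2=-474/137, d=(M4−M3)/(6·1)=158/137, b=Δ3−h3·(2M3+M4)/6=-95/137
t_q=13/2 → seg 3, τ=1/2; S=2+-95/137·τ+-474/137·τ²+158/137·τ³=511/548

  seg 0: a=-2 b=571/137 c=0 d=-40/137
  seg 1: a=4 b=91/137 c=-240/137 d=164/411
  seg 2: a=1 b=127/137 c=252/137 d=-242/137
  seg 3: a=2 b=-95/137 c=-474/137 d=158/137
S(13/2) = 511/548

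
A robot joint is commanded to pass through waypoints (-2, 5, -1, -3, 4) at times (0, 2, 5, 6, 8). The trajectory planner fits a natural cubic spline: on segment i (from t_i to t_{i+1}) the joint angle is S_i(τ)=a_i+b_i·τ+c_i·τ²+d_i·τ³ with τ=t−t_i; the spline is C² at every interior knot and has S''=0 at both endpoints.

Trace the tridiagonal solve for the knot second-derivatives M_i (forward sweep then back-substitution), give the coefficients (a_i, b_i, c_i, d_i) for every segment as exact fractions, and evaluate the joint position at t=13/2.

  seg 0: a=-2 b=485/104 c=0 d=-121/416
  seg 1: a=5 b=61/52 c=-363/208 d=11/48
  seg 2: a=-1 b=-647/208 c=33/104 d=165/208
  seg 3: a=-3 b=-5/52 c=561/208 d=-187/416
S(13/2) = -8087/3328

Δ: Δ0=7/2, Δ1=-2, Δ2=-2, Δ3=7/2
row 1: diag=10, rhs=-33; c'=3/10, d'=-33/10
row 2: denom=8−3·3/10=71/10; d'=(0−3·-33/10)/(71/10)=99/71
row 3: denom=6−1·10/71=416/71; d'=(33−1·99/71)/(416/71)=561/104
back: M3=561/104
back: M2=99/71−10/71·561/104=33/52
back: M1=-33/10−3/10·33/52=-363/104
M: M0=0, M1=-363/104, M2=33/52, M3=561/104, M4=0
seg 0: a=-2, c=M0/2=0, d=(M1−M0)/(6·2)=-121/416, b=Δ0−h0·(2M0+M1)/6=485/104
seg 1: a=5, c=M1/2=-363/208, d=(M2−M1)/(6·3)=11/48, b=Δ1−h1·(2M1+M2)/6=61/52
seg 2: a=-1, c=M2/2=33/104, d=(M3−M2)/(6·1)=165/208, b=Δ2−h2·(2M2+M3)/6=-647/208
seg 3: a=-3, c=M3/2=561/208, d=(M4−M3)/(6·2)=-187/416, b=Δ3−h3·(2M3+M4)/6=-5/52
t_q=13/2 → seg 3, τ=1/2; S=-3+-5/52·τ+561/208·τ²+-187/416·τ³=-8087/3328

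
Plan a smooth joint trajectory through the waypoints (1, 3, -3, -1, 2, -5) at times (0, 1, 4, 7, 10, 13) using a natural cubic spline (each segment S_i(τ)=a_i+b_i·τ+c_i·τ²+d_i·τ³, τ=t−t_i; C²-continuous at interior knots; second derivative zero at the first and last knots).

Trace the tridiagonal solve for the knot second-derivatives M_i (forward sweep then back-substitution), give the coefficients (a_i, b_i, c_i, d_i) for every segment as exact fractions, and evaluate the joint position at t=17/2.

Δ: Δ0=2, Δ1=-2, Δ2=2/3, Δ3=1, Δ4=-7/3
row 1: diag=8, rhs=-24; c'=3/8, d'=-3
row 2: denom=12−3·3/8=87/8; d'=(16−3·-3)/(87/8)=200/87
row 3: denom=12−3·8/29=324/29; d'=(2−3·200/87)/(324/29)=-71/162
row 4: denom=12−3·29/108=403/36; d'=(-20−3·-71/162)/(403/36)=-2018/1209
back: M4=-2018/1209
back: M3=-71/162−29/108·-2018/1209=4/403
back: M2=200/87−8/29·4/403=2776/1209
back: M1=-3−3/8·2776/1209=-1556/403
M: M0=0, M1=-1556/403, M2=2776/1209, M3=4/403, M4=-2018/1209, M5=0
seg 0: a=1, c=M0/2=0, d=(M1−M0)/(6·1)=-778/1209, b=Δ0−h0·(2M0+M1)/6=3196/1209
seg 1: a=3, c=M1/2=-778/403, d=(M2−M1)/(6·3)=3722/10881, b=Δ1−h1·(2M1+M2)/6=862/1209
seg 2: a=-3, c=M2/2=1388/1209, d=(M3−M2)/(6·3)=-1382/10881, b=Δ2−h2·(2M2+M3)/6=-152/93
seg 3: a=-1, c=M3/2=2/403, d=(M4−M3)/(6·3)=-1015/10881, b=Δ3−h3·(2M3+M4)/6=2206/1209
seg 4: a=2, c=M4/2=-1009/1209, d=(M5−M4)/(6·3)=1009/10881, b=Δ4−h4·(2M4+M5)/6=-803/1209
t_q=17/2 → seg 3, τ=3/2; S=-1+2206/1209·τ+2/403·τ²+-1015/10881·τ³=4621/3224

  seg 0: a=1 b=3196/1209 c=0 d=-778/1209
  seg 1: a=3 b=862/1209 c=-778/403 d=3722/10881
  seg 2: a=-3 b=-152/93 c=1388/1209 d=-1382/10881
  seg 3: a=-1 b=2206/1209 c=2/403 d=-1015/10881
  seg 4: a=2 b=-803/1209 c=-1009/1209 d=1009/10881
S(17/2) = 4621/3224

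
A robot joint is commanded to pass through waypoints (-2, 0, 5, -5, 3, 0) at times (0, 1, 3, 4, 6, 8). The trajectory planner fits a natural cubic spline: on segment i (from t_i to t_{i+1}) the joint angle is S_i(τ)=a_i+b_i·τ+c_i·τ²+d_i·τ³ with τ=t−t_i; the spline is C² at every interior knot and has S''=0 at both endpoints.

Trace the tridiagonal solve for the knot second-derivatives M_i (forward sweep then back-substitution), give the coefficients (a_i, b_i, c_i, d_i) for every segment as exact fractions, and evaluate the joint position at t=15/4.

  seg 0: a=-2 b=623/680 c=0 d=737/680
  seg 1: a=0 b=1417/340 c=2211/680 d=-1389/680
  seg 2: a=5 b=-499/68 c=-6123/680 d=4313/680
  seg 3: a=-5 b=-4297/680 c=852/85 d=-1323/544
  seg 4: a=3 b=1561/340 c=-6213/1360 d=2071/2720
S(15/4) = -125897/43520

Δ: Δ0=2, Δ1=5/2, Δ2=-10, Δ3=4, Δ4=-3/2
row 1: diag=6, rhs=3; c'=1/3, d'=1/2
row 2: denom=6−2·1/3=16/3; d'=(-75−2·1/2)/(16/3)=-57/4
row 3: denom=6−1·3/16=93/16; d'=(84−1·-57/4)/(93/16)=524/31
row 4: denom=8−2·32/93=680/93; d'=(-33−2·524/31)/(680/93)=-6213/680
back: M4=-6213/680
back: M3=524/31−32/93·-6213/680=1704/85
back: M2=-57/4−3/16·1704/85=-6123/340
back: M1=1/2−1/3·-6123/340=2211/340
M: M0=0, M1=2211/340, M2=-6123/340, M3=1704/85, M4=-6213/680, M5=0
seg 0: a=-2, c=M0/2=0, d=(M1−M0)/(6·1)=737/680, b=Δ0−h0·(2M0+M1)/6=623/680
seg 1: a=0, c=M1/2=2211/680, d=(M2−M1)/(6·2)=-1389/680, b=Δ1−h1·(2M1+M2)/6=1417/340
seg 2: a=5, c=M2/2=-6123/680, d=(M3−M2)/(6·1)=4313/680, b=Δ2−h2·(2M2+M3)/6=-499/68
seg 3: a=-5, c=M3/2=852/85, d=(M4−M3)/(6·2)=-1323/544, b=Δ3−h3·(2M3+M4)/6=-4297/680
seg 4: a=3, c=M4/2=-6213/1360, d=(M5−M4)/(6·2)=2071/2720, b=Δ4−h4·(2M4+M5)/6=1561/340
t_q=15/4 → seg 2, τ=3/4; S=5+-499/68·τ+-6123/680·τ²+4313/680·τ³=-125897/43520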